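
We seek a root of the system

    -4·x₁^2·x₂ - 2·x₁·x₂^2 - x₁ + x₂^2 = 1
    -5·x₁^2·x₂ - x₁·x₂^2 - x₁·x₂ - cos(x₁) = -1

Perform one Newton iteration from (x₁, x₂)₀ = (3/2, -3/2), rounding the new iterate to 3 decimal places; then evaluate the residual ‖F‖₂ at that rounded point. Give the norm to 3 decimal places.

4.756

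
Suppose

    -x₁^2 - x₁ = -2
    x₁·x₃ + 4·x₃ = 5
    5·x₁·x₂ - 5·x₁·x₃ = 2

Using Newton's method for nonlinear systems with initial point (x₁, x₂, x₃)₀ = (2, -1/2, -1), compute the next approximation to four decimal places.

At (2, -1/2, -1): F = (-4.0000, -11.0000, 3.0000).
Jacobian J = [[-2·x₁ - 1, 0, 0], [x₃, 0, x₁ + 4], [5·x₂ - 5·x₃, 5·x₁, -5·x₁]].
At the point, J = [[-5.0000, 0.0000, 0.0000], [-1.0000, 0.0000, 6.0000], [2.5000, 10.0000, -10.0000]] (det J = 300.0000).
Solving J·Δ = −F gives Δ = (-0.8000, 1.6000, 1.7000).
Then the next iterate is (x₁, x₂, x₃)₁ = (1.2000, 1.1000, 0.7000).

(1.2000, 1.1000, 0.7000)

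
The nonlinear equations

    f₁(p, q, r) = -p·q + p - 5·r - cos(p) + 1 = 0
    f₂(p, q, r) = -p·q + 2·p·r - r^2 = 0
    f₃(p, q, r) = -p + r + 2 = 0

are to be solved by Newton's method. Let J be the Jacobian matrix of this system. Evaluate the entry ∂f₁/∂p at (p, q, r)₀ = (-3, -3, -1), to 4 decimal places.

3.8589

∂f₁/∂p = -q + sin(p) + 1.
At (-3, -3, -1) this is 3.8589.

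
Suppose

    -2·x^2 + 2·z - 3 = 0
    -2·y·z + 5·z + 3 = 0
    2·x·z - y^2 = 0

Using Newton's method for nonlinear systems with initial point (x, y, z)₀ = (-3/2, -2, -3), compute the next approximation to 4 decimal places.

(0.3929, 0.3929, -1.9286)

At (-3/2, -2, -3): F = (-13.5000, -24.0000, 5.0000).
Jacobian J = [[-4·x, 0, 2], [0, -2·z, -2·y + 5], [2·z, -2·y, 2·x]].
At the point, J = [[6.0000, 0.0000, 2.0000], [0.0000, 6.0000, 9.0000], [-6.0000, 4.0000, -3.0000]] (det J = -252.0000).
Solving J·Δ = −F gives Δ = (1.8929, 2.3929, 1.0714).
Then the next iterate is (x, y, z)₁ = (0.3929, 0.3929, -1.9286).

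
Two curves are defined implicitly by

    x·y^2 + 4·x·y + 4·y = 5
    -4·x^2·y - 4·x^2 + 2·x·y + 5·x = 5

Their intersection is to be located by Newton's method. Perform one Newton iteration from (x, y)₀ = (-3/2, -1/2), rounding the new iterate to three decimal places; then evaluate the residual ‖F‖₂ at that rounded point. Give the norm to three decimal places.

92.581

At (-3/2, -1/2): F = (-4.375, -15.500).
Jacobian J = [[y^2 + 4·y, 2·x·y + 4·x + 4], [-8·x·y - 8·x + 2·y + 5, -4·x^2 + 2·x]].
At the point, J = [[-1.750, -0.500], [10.000, -12.000]] (det J = 26.000).
Solving J·Δ = −F gives Δ = (-1.721, -2.726).
Then the next iterate is (x, y)₁ = (-3.221, -3.226).
Re-evaluating at (-3.221, -3.226): F = (-9.86141, 92.05448), so ‖F‖₂ = 92.581.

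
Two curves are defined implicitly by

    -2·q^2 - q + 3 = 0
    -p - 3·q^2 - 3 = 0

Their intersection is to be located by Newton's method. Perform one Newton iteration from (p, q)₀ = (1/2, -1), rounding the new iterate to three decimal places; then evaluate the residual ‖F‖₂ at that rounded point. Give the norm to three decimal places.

1.606

At (1/2, -1): F = (2.000, -6.500).
Jacobian J = [[0, -4·q - 1], [-1, -6·q]].
At the point, J = [[0.000, 3.000], [-1.000, 6.000]] (det J = 3.000).
Solving J·Δ = −F gives Δ = (-10.500, -0.667).
Then the next iterate is (p, q)₁ = (-10.000, -1.667).
Re-evaluating at (-10.000, -1.667): F = (-0.89078, -1.33667), so ‖F‖₂ = 1.606.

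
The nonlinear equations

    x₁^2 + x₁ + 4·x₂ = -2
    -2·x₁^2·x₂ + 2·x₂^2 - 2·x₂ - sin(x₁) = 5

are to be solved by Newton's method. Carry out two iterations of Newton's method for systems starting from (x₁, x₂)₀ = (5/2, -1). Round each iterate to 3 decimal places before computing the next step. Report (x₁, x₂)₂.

(1.051, -1.007)

At (5/2, -1): F = (6.750, 10.90153).
Jacobian J = [[2·x₁ + 1, 4], [-4·x₁·x₂ - cos(x₁), -2·x₁^2 + 4·x₂ - 2]].
At the point, J = [[6.000, 4.000], [10.80114, -18.500]] (det J = -154.20457).
Solving J·Δ = −F gives Δ = (-1.093, -0.049).
Then the next iterate is (x₁, x₂)₁ = (1.407, -1.049).
Round to (1.407, -1.049) and repeat: F = (1.19065, 2.46549), J = [[3.814, 4.000], [5.74071, -10.15530]].
Δ = (-0.356, 0.042), so (x₁, x₂)₂ = (1.051, -1.007).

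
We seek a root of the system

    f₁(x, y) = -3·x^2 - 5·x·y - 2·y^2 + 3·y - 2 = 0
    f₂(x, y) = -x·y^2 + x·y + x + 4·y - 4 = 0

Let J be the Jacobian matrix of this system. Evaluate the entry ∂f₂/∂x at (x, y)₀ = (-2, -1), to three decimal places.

∂f₂/∂x = -y^2 + y + 1.
At (-2, -1) this is -1.000.

-1.000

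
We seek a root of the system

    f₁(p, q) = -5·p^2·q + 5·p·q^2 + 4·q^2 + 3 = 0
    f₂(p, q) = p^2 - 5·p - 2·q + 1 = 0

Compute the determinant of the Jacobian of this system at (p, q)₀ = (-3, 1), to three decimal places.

J = [[-10·p·q + 5·q^2, -5·p^2 + 10·p·q + 8·q], [2·p - 5, -2]].
At the point, J = [[35.000, -67.000], [-11.000, -2.000]].
det J = -807.000.

-807.000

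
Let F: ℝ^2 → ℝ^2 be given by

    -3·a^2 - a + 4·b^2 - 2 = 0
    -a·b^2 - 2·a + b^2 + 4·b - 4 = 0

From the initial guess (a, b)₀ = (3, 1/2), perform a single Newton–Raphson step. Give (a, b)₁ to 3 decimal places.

At (3, 1/2): F = (-31.000, -8.500).
Jacobian J = [[-6·a - 1, 8·b], [-b^2 - 2, -2·a·b + 2·b + 4]].
At the point, J = [[-19.000, 4.000], [-2.250, 2.000]] (det J = -29.000).
Solving J·Δ = −F gives Δ = (-0.966, 3.164).
Then the next iterate is (a, b)₁ = (2.034, 3.664).

(2.034, 3.664)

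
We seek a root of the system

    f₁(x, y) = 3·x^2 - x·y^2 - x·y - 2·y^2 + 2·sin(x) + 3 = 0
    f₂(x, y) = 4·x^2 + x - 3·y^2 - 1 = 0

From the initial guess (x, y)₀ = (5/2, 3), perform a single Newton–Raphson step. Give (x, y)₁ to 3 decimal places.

(1.766, 2.116)

At (5/2, 3): F = (-25.05306, -0.500).
Jacobian J = [[6·x - y^2 - y + 2·cos(x), -2·x·y - x - 4·y], [8·x + 1, -6·y]].
At the point, J = [[1.39771, -29.500], [21.000, -18.000]] (det J = 594.34117).
Solving J·Δ = −F gives Δ = (-0.734, -0.884).
Then the next iterate is (x, y)₁ = (1.766, 2.116).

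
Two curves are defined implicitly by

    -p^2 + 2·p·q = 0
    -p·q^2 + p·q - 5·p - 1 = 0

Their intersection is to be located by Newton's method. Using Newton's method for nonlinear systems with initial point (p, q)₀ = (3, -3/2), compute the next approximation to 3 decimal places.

(2.054, 0.081)

At (3, -3/2): F = (-18.000, -27.250).
Jacobian J = [[-2·p + 2·q, 2·p], [-q^2 + q - 5, -2·p·q + p]].
At the point, J = [[-9.000, 6.000], [-8.750, 12.000]] (det J = -55.500).
Solving J·Δ = −F gives Δ = (-0.946, 1.581).
Then the next iterate is (p, q)₁ = (2.054, 0.081).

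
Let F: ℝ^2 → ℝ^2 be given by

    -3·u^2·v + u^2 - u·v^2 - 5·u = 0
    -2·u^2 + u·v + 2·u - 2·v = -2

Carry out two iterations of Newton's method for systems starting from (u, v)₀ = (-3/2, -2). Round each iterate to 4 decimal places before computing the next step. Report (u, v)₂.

At (-3/2, -2): F = (29.2500, 1.5000).
Jacobian J = [[-6·u·v + 2·u - v^2 - 5, -3·u^2 - 2·u·v], [-4·u + v + 2, u - 2]].
At the point, J = [[-30.0000, -12.7500], [6.0000, -3.5000]] (det J = 181.5000).
Solving J·Δ = −F gives Δ = (0.4587, 1.2149).
Then the next iterate is (u, v)₁ = (-1.0413, -0.7851).
Round to (-1.0413, -0.7851) and repeat: F = (9.486509, 0.136513), J = [[-12.604130, -4.887966], [5.3801, -3.0413]].
Δ = (0.4361, 0.8163), so (u, v)₂ = (-0.6052, 0.0312).

(-0.6052, 0.0312)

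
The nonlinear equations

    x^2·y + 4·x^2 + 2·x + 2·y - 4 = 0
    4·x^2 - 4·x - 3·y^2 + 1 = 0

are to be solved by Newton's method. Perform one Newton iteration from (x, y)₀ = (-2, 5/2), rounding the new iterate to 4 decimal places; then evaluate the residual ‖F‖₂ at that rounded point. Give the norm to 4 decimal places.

At (-2, 5/2): F = (23.0000, 6.2500).
Jacobian J = [[2·x·y + 8·x + 2, x^2 + 2], [8·x - 4, -6·y]].
At the point, J = [[-24.0000, 6.0000], [-20.0000, -15.0000]] (det J = 480.0000).
Solving J·Δ = −F gives Δ = (0.7969, -0.6458).
Then the next iterate is (x, y)₁ = (-1.2031, 1.8542).
Re-evaluating at (-1.2031, 1.8542): F = (5.775860, 1.288026), so ‖F‖₂ = 5.9177.

5.9177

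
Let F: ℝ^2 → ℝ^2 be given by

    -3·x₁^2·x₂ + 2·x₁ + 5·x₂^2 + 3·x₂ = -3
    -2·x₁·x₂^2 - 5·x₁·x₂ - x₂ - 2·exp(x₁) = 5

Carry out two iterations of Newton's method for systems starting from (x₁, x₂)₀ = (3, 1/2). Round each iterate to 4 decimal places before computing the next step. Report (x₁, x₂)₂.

(1.2518, -0.5143)

At (3, 1/2): F = (-1.7500, -54.671074).
Jacobian J = [[-6·x₁·x₂ + 2, -3·x₁^2 + 10·x₂ + 3], [-2·x₂^2 - 5·x₂ - 2·exp(x₁), -4·x₁·x₂ - 5·x₁ - 1]].
At the point, J = [[-7.0000, -19.0000], [-43.171074, -22.0000]] (det J = -666.250403).
Solving J·Δ = −F gives Δ = (-1.5013, 0.4610).
Then the next iterate is (x₁, x₂)₁ = (1.4987, 0.9610).
Round to (1.4987, 0.9610) and repeat: F = (7.022494, -24.882149), J = [[-6.641504, 5.871695], [-15.603775, -14.254503]].
Δ = (-0.2469, -1.4753), so (x₁, x₂)₂ = (1.2518, -0.5143).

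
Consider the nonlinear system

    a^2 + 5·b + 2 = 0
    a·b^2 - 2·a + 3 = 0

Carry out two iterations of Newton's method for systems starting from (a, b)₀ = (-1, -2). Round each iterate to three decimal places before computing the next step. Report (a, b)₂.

(-2.660, -1.809)

At (-1, -2): F = (-7.000, 1.000).
Jacobian J = [[2·a, 5], [b^2 - 2, 2·a·b]].
At the point, J = [[-2.000, 5.000], [2.000, 4.000]] (det J = -18.000).
Solving J·Δ = −F gives Δ = (-1.833, 0.667).
Then the next iterate is (a, b)₁ = (-2.833, -1.333).
Round to (-2.833, -1.333) and repeat: F = (3.36089, 3.63207), J = [[-5.666, 5.000], [-0.22311, 7.55278]].
Δ = (0.173, -0.476), so (a, b)₂ = (-2.660, -1.809).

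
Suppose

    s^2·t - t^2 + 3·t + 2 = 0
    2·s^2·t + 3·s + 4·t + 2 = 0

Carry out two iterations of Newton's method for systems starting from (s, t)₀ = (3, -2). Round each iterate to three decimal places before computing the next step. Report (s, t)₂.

(0.663, -0.015)

At (3, -2): F = (-26.000, -33.000).
Jacobian J = [[2·s·t, s^2 - 2·t + 3], [4·s·t + 3, 2·s^2 + 4]].
At the point, J = [[-12.000, 16.000], [-21.000, 22.000]] (det J = 72.000).
Solving J·Δ = −F gives Δ = (0.611, 2.083).
Then the next iterate is (s, t)₁ = (3.611, 0.083).
Round to (3.611, 0.083) and repeat: F = (3.32437, 15.32953), J = [[0.59943, 15.87332], [4.19885, 30.07864]].
Δ = (-2.948, -0.098), so (s, t)₂ = (0.663, -0.015).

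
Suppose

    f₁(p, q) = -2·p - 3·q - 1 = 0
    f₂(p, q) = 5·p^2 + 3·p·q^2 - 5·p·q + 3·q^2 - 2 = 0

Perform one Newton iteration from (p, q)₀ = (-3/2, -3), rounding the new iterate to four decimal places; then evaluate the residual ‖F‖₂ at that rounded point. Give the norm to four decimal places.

66.9114

At (-3/2, -3): F = (11.0000, -26.7500).
Jacobian J = [[-2, -3], [10·p + 3·q^2 - 5·q, 6·p·q - 5·p + 6·q]].
At the point, J = [[-2.0000, -3.0000], [27.0000, 16.5000]] (det J = 48.0000).
Solving J·Δ = −F gives Δ = (-2.1094, 5.0729).
Then the next iterate is (p, q)₁ = (-3.6094, 2.0729).
Re-evaluating at (-3.6094, 2.0729): F = (0.0001, 66.911363), so ‖F‖₂ = 66.9114.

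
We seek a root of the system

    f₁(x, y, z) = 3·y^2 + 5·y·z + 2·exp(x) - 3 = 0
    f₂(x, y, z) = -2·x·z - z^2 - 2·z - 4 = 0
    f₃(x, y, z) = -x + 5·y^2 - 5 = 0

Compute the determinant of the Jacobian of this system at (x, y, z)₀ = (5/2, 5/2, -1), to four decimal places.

3720.6235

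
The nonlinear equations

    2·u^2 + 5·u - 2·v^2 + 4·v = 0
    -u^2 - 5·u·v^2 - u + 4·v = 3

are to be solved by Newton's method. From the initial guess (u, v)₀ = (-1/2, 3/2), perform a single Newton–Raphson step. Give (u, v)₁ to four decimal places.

At (-1/2, 3/2): F = (-0.5000, 8.8750).
Jacobian J = [[4·u + 5, -4·v + 4], [-2·u - 5·v^2 - 1, -10·u·v + 4]].
At the point, J = [[3.0000, -2.0000], [-11.2500, 11.5000]] (det J = 12.0000).
Solving J·Δ = −F gives Δ = (-1.0000, -1.7500).
Then the next iterate is (u, v)₁ = (-1.5000, -0.2500).

(-1.5000, -0.2500)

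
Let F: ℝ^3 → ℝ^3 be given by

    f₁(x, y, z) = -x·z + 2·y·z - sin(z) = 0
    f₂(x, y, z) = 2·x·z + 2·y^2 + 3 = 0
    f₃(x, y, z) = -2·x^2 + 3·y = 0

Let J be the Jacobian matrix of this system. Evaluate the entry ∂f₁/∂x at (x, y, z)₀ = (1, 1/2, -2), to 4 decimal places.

2.0000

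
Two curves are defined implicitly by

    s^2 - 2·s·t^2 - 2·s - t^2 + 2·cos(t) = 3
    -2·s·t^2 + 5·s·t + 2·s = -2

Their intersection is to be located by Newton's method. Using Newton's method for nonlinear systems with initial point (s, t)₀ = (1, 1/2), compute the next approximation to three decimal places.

(-0.030, -0.126)

At (1, 1/2): F = (-2.99483, 6.000).
Jacobian J = [[2·s - 2·t^2 - 2, -4·s·t - 2·t - 2·sin(t)], [-2·t^2 + 5·t + 2, -4·s·t + 5·s]].
At the point, J = [[-0.500, -3.95885], [4.000, 3.000]] (det J = 14.33540).
Solving J·Δ = −F gives Δ = (-1.030, -0.626).
Then the next iterate is (s, t)₁ = (-0.030, -0.126).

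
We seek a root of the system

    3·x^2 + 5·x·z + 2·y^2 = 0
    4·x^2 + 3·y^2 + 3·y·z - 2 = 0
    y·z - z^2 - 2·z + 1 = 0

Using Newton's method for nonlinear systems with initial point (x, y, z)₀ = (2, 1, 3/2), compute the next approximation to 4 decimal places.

(0.9623, 0.7562, 0.7211)

At (2, 1, 3/2): F = (29.0000, 21.5000, -2.7500).
Jacobian J = [[6·x + 5·z, 4·y, 5·x], [8·x, 6·y + 3·z, 3·y], [0, z, y - 2·z - 2]].
At the point, J = [[19.5000, 4.0000, 10.0000], [16.0000, 10.5000, 3.0000], [0.0000, 1.5000, -4.0000]] (det J = -410.7500).
Solving J·Δ = −F gives Δ = (-1.0377, -0.2438, -0.7789).
Then the next iterate is (x, y, z)₁ = (0.9623, 0.7562, 0.7211).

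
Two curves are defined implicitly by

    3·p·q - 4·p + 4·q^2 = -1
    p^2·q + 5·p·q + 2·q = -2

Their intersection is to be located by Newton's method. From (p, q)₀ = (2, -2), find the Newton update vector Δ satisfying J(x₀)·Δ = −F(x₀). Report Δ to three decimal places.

(-1.024, 0.724)

At (2, -2): F = (-3.000, -30.000).
Jacobian J = [[3·q - 4, 3·p + 8·q], [2·p·q + 5·q, p^2 + 5·p + 2]].
At the point, J = [[-10.000, -10.000], [-18.000, 16.000]] (det J = -340.000).
Solving J·Δ = −F gives Δ = (-1.024, 0.724).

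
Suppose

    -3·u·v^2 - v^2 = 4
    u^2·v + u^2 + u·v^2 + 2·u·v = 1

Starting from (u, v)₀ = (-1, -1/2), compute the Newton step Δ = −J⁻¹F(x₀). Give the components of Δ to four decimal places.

At (-1, -1/2): F = (-3.5000, 0.2500).
Jacobian J = [[-3·v^2, -6·u·v - 2·v], [2·u·v + 2·u + v^2 + 2·v, u^2 + 2·u·v + 2·u]].
At the point, J = [[-0.7500, -2.0000], [-1.7500, 0.0000]] (det J = -3.5000).
Solving J·Δ = −F gives Δ = (0.1429, -1.8036).

(0.1429, -1.8036)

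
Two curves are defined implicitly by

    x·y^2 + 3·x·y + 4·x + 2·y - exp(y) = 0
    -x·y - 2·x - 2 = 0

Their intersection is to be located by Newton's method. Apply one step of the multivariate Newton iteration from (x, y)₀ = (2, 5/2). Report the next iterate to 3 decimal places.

At (2, 5/2): F = (28.31751, -11.000).
Jacobian J = [[y^2 + 3·y + 4, 2·x·y + 3·x - exp(y) + 2], [-y - 2, -x]].
At the point, J = [[17.750, 5.81751], [-4.500, -2.000]] (det J = -9.32122).
Solving J·Δ = −F gives Δ = (0.789, -7.276).
Then the next iterate is (x, y)₁ = (2.789, -4.776).

(2.789, -4.776)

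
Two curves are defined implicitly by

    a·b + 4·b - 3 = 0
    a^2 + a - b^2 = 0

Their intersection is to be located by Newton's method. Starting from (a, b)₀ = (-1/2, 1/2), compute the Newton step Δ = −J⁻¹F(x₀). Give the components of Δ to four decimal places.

At (-1/2, 1/2): F = (-1.2500, -0.5000).
Jacobian J = [[b, a + 4], [2·a + 1, -2·b]].
At the point, J = [[0.5000, 3.5000], [0.0000, -1.0000]] (det J = -0.5000).
Solving J·Δ = −F gives Δ = (6.0000, -0.5000).

(6.0000, -0.5000)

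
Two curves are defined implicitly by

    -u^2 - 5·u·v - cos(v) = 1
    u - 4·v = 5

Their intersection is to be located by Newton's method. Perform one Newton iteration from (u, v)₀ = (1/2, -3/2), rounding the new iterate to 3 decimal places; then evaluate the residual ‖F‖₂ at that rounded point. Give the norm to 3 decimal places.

0.292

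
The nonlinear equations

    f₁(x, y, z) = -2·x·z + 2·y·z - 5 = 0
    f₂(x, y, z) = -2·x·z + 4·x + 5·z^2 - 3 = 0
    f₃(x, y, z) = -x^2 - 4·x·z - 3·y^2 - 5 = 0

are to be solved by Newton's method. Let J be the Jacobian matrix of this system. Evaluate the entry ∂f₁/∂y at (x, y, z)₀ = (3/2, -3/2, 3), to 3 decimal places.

∂f₁/∂y = 2·z.
At (3/2, -3/2, 3) this is 6.000.

6.000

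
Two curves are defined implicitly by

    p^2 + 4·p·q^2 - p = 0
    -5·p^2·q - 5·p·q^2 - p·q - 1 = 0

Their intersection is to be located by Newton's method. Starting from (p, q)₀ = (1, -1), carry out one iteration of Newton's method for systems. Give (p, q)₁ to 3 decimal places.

At (1, -1): F = (4.000, 0.000).
Jacobian J = [[2·p + 4·q^2 - 1, 8·p·q], [-10·p·q - 5·q^2 - q, -5·p^2 - 10·p·q - p]].
At the point, J = [[5.000, -8.000], [6.000, 4.000]] (det J = 68.000).
Solving J·Δ = −F gives Δ = (-0.235, 0.353).
Then the next iterate is (p, q)₁ = (0.765, -0.647).

(0.765, -0.647)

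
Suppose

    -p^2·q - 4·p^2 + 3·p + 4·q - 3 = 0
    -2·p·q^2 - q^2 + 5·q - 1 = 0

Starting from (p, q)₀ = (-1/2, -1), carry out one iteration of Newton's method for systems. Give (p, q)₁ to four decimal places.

(0.1333, 0.4533)

At (-1/2, -1): F = (-9.2500, -6.0000).
Jacobian J = [[-2·p·q - 8·p + 3, -p^2 + 4], [-2·q^2, -4·p·q - 2·q + 5]].
At the point, J = [[6.0000, 3.7500], [-2.0000, 5.0000]] (det J = 37.5000).
Solving J·Δ = −F gives Δ = (0.6333, 1.4533).
Then the next iterate is (p, q)₁ = (0.1333, 0.4533).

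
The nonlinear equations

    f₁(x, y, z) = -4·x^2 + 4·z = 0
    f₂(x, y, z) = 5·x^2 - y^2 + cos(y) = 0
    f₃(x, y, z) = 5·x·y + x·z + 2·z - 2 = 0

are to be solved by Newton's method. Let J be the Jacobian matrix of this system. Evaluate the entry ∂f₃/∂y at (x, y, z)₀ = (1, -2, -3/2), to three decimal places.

5.000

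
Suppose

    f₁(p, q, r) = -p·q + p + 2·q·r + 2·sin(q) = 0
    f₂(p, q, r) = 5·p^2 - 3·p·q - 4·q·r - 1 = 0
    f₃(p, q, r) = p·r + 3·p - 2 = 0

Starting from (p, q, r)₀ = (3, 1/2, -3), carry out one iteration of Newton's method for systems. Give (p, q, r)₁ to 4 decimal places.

(1.4597, 0.4110, -2.3333)

At (3, 1/2, -3): F = (-0.541149, 45.5000, -2.0000).
Jacobian J = [[-q + 1, -p + 2·r + 2·cos(q), 2·q], [10·p - 3·q, -3·p - 4·r, -4·q], [r + 3, 0, p]].
At the point, J = [[0.5000, -7.244835, 1.0000], [28.5000, 3.0000, -2.0000], [0.0000, 0.0000, 3.0000]] (det J = 623.933382).
Solving J·Δ = −F gives Δ = (-1.5403, -0.0890, 0.6667).
Then the next iterate is (p, q, r)₁ = (1.4597, 0.4110, -2.3333).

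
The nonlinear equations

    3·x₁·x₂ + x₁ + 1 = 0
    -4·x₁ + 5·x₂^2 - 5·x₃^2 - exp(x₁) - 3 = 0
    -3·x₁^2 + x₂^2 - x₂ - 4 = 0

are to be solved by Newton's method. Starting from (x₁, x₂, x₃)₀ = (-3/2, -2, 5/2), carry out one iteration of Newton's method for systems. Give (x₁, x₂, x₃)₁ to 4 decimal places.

At (-3/2, -2, 5/2): F = (8.5000, -8.473130, -4.7500).
Jacobian J = [[3·x₂ + 1, 3·x₁, 0], [-exp(x₁) - 4, 10·x₂, -10·x₃], [-6·x₁, 2·x₂ - 1, 0]].
At the point, J = [[-5.0000, -4.5000, 0.0000], [-4.223130, -20.0000, -25.0000], [9.0000, -5.0000, 0.0000]] (det J = 1637.5000).
Solving J·Δ = −F gives Δ = (0.9752, 0.8053, -1.1479).
Then the next iterate is (x₁, x₂, x₃)₁ = (-0.5248, -1.1947, 1.3521).

(-0.5248, -1.1947, 1.3521)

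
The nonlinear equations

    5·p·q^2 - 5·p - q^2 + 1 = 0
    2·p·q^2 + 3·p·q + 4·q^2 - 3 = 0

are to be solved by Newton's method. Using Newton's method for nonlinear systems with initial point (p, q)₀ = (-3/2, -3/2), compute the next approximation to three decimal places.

(-3.064, -0.700)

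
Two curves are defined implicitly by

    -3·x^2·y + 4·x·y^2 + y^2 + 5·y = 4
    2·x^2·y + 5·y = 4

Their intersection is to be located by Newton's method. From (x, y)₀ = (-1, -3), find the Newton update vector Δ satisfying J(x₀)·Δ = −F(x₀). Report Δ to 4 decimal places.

(2.1140, -0.0526)

At (-1, -3): F = (-37.0000, -25.0000).
Jacobian J = [[-6·x·y + 4·y^2, -3·x^2 + 8·x·y + 2·y + 5], [4·x·y, 2·x^2 + 5]].
At the point, J = [[18.0000, 20.0000], [12.0000, 7.0000]] (det J = -114.0000).
Solving J·Δ = −F gives Δ = (2.1140, -0.0526).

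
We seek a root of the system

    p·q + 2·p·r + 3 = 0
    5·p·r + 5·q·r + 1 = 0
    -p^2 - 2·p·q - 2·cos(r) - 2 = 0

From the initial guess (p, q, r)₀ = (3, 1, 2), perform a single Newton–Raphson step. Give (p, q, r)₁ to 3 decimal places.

(0.150, 1.795, 0.977)

At (3, 1, 2): F = (18.000, 41.000, -16.16771).
Jacobian J = [[q + 2·r, p, 2·p], [5·r, 5·r, 5·p + 5·q], [-2·p - 2·q, -2·p, 2·sin(r)]].
At the point, J = [[5.000, 3.000, 6.000], [10.000, 10.000, 20.000], [-8.000, -6.000, 1.81859]] (det J = 276.37190).
Solving J·Δ = −F gives Δ = (-2.850, 0.795, -1.023).
Then the next iterate is (p, q, r)₁ = (0.150, 1.795, 0.977).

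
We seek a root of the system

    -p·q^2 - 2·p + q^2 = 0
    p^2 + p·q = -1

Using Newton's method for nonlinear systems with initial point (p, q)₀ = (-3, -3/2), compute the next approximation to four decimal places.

(-1.3301, -0.8414)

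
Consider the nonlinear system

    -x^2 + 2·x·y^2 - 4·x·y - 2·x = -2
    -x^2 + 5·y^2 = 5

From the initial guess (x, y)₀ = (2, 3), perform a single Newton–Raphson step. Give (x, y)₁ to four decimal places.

At (2, 3): F = (6.0000, 36.0000).
Jacobian J = [[-2·x + 2·y^2 - 4·y - 2, 4·x·y - 4·x], [-2·x, 10·y]].
At the point, J = [[0.0000, 16.0000], [-4.0000, 30.0000]] (det J = 64.0000).
Solving J·Δ = −F gives Δ = (6.1875, -0.3750).
Then the next iterate is (x, y)₁ = (8.1875, 2.6250).

(8.1875, 2.6250)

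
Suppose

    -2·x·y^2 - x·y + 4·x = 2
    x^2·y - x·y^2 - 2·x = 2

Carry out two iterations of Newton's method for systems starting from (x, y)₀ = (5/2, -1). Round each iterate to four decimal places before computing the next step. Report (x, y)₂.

(0.0118, 0.2179)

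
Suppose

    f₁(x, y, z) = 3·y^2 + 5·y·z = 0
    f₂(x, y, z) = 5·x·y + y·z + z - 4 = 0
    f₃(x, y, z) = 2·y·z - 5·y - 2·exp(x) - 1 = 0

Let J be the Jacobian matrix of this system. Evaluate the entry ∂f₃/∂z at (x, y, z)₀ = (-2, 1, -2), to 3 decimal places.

2.000

∂f₃/∂z = 2·y.
At (-2, 1, -2) this is 2.000.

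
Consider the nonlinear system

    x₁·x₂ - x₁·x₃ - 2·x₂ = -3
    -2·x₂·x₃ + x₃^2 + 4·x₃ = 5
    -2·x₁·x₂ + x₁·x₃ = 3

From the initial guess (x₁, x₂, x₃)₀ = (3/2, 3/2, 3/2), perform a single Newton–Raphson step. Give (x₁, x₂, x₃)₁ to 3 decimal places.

(-1.327, 1.212, 1.596)

At (3/2, 3/2, 3/2): F = (0.000, -1.250, -5.250).
Jacobian J = [[x₂ - x₃, x₁ - 2, -x₁], [0, -2·x₃, -2·x₂ + 2·x₃ + 4], [-2·x₂ + x₃, -2·x₁, x₁]].
At the point, J = [[0.000, -0.500, -1.500], [0.000, -3.000, 4.000], [-1.500, -3.000, 1.500]] (det J = 9.750).
Solving J·Δ = −F gives Δ = (-2.827, -0.288, 0.096).
Then the next iterate is (x₁, x₂, x₃)₁ = (-1.327, 1.212, 1.596).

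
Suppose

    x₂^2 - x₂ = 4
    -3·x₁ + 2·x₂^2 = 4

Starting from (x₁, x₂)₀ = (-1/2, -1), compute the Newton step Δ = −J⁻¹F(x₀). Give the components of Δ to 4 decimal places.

(0.7222, -0.6667)

At (-1/2, -1): F = (-2.0000, -0.5000).
Jacobian J = [[0, 2·x₂ - 1], [-3, 4·x₂]].
At the point, J = [[0.0000, -3.0000], [-3.0000, -4.0000]] (det J = -9.0000).
Solving J·Δ = −F gives Δ = (0.7222, -0.6667).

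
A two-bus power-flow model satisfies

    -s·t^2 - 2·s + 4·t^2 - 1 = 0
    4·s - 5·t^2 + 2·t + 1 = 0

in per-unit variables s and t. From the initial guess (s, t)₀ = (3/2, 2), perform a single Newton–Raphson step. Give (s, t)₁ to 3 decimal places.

(1.765, 1.559)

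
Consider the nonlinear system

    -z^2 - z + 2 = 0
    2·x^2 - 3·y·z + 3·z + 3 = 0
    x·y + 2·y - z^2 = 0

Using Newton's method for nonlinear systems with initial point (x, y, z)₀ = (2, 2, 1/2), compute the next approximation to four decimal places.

At (2, 2, 1/2): F = (1.2500, 9.5000, 7.7500).
Jacobian J = [[0, 0, -2·z - 1], [4·x, -3·z, -3·y + 3], [y, x + 2, -2·z]].
At the point, J = [[0.0000, 0.0000, -2.0000], [8.0000, -1.5000, -3.0000], [2.0000, 4.0000, -1.0000]] (det J = -70.0000).
Solving J·Δ = −F gives Δ = (-1.1768, -1.1929, 0.6250).
Then the next iterate is (x, y, z)₁ = (0.8232, 0.8071, 1.1250).

(0.8232, 0.8071, 1.1250)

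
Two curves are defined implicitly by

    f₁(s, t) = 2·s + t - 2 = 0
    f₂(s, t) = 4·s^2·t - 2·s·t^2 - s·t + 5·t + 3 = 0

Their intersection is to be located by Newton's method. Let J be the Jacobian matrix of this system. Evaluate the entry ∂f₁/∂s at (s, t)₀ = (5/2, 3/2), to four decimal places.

2.0000

∂f₁/∂s = 2.
At (5/2, 3/2) this is 2.0000.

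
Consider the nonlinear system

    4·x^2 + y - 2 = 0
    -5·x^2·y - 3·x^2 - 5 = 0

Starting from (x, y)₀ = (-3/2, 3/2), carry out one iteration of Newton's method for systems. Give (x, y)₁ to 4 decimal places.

(-0.8527, 0.7681)

At (-3/2, 3/2): F = (8.5000, -28.6250).
Jacobian J = [[8·x, 1], [-10·x·y - 6·x, -5·x^2]].
At the point, J = [[-12.0000, 1.0000], [31.5000, -11.2500]] (det J = 103.5000).
Solving J·Δ = −F gives Δ = (0.6473, -0.7319).
Then the next iterate is (x, y)₁ = (-0.8527, 0.7681).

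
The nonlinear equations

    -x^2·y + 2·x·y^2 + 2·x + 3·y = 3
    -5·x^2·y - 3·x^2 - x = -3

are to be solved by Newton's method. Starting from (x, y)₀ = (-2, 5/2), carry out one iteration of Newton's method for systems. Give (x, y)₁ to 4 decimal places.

(-1.3590, 1.6049)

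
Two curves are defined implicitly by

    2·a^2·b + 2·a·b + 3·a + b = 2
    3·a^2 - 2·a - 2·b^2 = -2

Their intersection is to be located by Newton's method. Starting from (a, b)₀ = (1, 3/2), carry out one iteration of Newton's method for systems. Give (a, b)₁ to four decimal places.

At (1, 3/2): F = (8.5000, -1.5000).
Jacobian J = [[4·a·b + 2·b + 3, 2·a^2 + 2·a + 1], [6·a - 2, -4·b]].
At the point, J = [[12.0000, 5.0000], [4.0000, -6.0000]] (det J = -92.0000).
Solving J·Δ = −F gives Δ = (-0.4728, -0.5652).
Then the next iterate is (a, b)₁ = (0.5272, 0.9348).

(0.5272, 0.9348)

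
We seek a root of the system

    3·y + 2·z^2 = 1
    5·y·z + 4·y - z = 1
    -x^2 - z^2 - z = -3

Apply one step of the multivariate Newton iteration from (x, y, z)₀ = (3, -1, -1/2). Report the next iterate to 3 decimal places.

At (3, -1, -1/2): F = (-3.500, -2.000, -5.750).
Jacobian J = [[0, 3, 4·z], [0, 5·z + 4, 5·y - 1], [-2·x, 0, -2·z - 1]].
At the point, J = [[0.000, 3.000, -2.000], [0.000, 1.500, -6.000], [-6.000, 0.000, 0.000]] (det J = 90.000).
Solving J·Δ = −F gives Δ = (-0.958, 1.133, -0.050).
Then the next iterate is (x, y, z)₁ = (2.042, 0.133, -0.550).

(2.042, 0.133, -0.550)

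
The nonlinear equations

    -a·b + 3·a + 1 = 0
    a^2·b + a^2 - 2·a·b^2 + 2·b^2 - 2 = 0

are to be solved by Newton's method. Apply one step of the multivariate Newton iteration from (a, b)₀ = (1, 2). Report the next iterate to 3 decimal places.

At (1, 2): F = (2.000, 1.000).
Jacobian J = [[-b + 3, -a], [2·a·b + 2·a - 2·b^2, a^2 - 4·a·b + 4·b]].
At the point, J = [[1.000, -1.000], [-2.000, 1.000]] (det J = -1.000).
Solving J·Δ = −F gives Δ = (3.000, 5.000).
Then the next iterate is (a, b)₁ = (4.000, 7.000).

(4.000, 7.000)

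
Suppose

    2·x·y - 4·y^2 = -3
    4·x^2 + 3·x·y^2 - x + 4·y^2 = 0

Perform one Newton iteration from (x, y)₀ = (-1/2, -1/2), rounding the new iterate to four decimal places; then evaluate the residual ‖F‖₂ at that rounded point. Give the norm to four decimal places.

6.0737

At (-1/2, -1/2): F = (2.5000, 2.1250).
Jacobian J = [[2·y, 2·x - 8·y], [8·x + 3·y^2 - 1, 6·x·y + 8·y]].
At the point, J = [[-1.0000, 3.0000], [-4.2500, -2.5000]] (det J = 15.2500).
Solving J·Δ = −F gives Δ = (0.8279, -0.5574).
Then the next iterate is (x, y)₁ = (0.3279, -1.0574).
Re-evaluating at (0.3279, -1.0574): F = (-2.165822, 5.674422), so ‖F‖₂ = 6.0737.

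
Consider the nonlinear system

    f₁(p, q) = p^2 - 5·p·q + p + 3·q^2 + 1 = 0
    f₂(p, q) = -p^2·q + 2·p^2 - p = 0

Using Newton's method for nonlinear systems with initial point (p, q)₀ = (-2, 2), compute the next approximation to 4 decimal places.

At (-2, 2): F = (35.0000, 2.0000).
Jacobian J = [[2·p - 5·q + 1, -5·p + 6·q], [-2·p·q + 4·p - 1, -p^2]].
At the point, J = [[-13.0000, 22.0000], [-1.0000, -4.0000]] (det J = 74.0000).
Solving J·Δ = −F gives Δ = (2.4865, -0.1216).
Then the next iterate is (p, q)₁ = (0.4865, 1.8784).

(0.4865, 1.8784)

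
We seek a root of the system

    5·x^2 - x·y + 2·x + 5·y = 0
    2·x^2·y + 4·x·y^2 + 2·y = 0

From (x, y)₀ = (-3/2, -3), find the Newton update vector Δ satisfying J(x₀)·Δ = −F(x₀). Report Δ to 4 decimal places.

At (-3/2, -3): F = (-11.2500, -73.5000).
Jacobian J = [[10·x - y + 2, -x + 5], [4·x·y + 4·y^2, 2·x^2 + 8·x·y + 2]].
At the point, J = [[-10.0000, 6.5000], [54.0000, 42.5000]] (det J = -776.0000).
Solving J·Δ = −F gives Δ = (-0.0005, 1.7300).

(-0.0005, 1.7300)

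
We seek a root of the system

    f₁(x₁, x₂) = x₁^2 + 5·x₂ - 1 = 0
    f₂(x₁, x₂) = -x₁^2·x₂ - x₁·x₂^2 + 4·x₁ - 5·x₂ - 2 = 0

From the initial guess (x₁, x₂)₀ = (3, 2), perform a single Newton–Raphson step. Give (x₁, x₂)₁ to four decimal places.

At (3, 2): F = (18.0000, -30.0000).
Jacobian J = [[2·x₁, 5], [-2·x₁·x₂ - x₂^2 + 4, -x₁^2 - 2·x₁·x₂ - 5]].
At the point, J = [[6.0000, 5.0000], [-12.0000, -26.0000]] (det J = -96.0000).
Solving J·Δ = −F gives Δ = (-3.3125, 0.3750).
Then the next iterate is (x₁, x₂)₁ = (-0.3125, 2.3750).

(-0.3125, 2.3750)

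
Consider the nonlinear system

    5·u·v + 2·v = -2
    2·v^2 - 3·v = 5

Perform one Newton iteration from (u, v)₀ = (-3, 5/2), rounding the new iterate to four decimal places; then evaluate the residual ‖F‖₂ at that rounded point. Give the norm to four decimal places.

0.0000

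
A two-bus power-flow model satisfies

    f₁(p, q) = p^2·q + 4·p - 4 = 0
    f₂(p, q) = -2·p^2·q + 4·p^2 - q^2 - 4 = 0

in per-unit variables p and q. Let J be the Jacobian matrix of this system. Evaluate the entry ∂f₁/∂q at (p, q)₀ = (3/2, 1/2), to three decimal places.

2.250

∂f₁/∂q = p^2.
At (3/2, 1/2) this is 2.250.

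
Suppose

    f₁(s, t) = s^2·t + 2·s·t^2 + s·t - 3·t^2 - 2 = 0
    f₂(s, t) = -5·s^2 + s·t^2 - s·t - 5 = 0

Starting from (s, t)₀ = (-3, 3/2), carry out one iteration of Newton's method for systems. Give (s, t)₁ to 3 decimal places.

(-1.467, 0.650)

At (-3, 3/2): F = (-13.250, -52.250).
Jacobian J = [[2·s·t + 2·t^2 + t, s^2 + 4·s·t + s - 6·t], [-10·s + t^2 - t, 2·s·t - s]].
At the point, J = [[-3.000, -21.000], [30.750, -6.000]] (det J = 663.750).
Solving J·Δ = −F gives Δ = (1.533, -0.850).
Then the next iterate is (s, t)₁ = (-1.467, 0.650).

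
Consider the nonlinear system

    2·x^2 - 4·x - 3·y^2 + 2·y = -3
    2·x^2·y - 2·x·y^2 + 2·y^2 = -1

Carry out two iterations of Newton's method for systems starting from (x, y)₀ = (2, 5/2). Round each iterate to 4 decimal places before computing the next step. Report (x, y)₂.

(2.4573, 0.4215)

At (2, 5/2): F = (-10.7500, 8.5000).
Jacobian J = [[4·x - 4, -6·y + 2], [4·x·y - 2·y^2, 2·x^2 - 4·x·y + 4·y]].
At the point, J = [[4.0000, -13.0000], [7.5000, -2.0000]] (det J = 89.5000).
Solving J·Δ = −F gives Δ = (-1.4749, -1.2807).
Then the next iterate is (x, y)₁ = (0.5251, 1.2193).
Round to (0.5251, 1.2193) and repeat: F = (-0.570417, 3.084456), J = [[-1.8996, -5.3158], [-0.412367, 2.867642]].
Δ = (1.9322, -0.7978), so (x, y)₂ = (2.4573, 0.4215).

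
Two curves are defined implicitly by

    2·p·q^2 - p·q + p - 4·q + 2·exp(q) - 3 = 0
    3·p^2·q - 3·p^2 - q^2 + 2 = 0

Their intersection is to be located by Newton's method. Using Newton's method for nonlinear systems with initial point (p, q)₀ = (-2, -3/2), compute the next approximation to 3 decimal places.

(-1.243, -0.997)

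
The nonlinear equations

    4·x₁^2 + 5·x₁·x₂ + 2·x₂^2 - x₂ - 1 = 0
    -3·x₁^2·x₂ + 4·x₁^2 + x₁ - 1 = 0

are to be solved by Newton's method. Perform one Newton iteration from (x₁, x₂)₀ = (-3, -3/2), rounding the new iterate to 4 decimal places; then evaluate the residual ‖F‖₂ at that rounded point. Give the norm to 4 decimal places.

36.0526

At (-3, -3/2): F = (63.5000, 72.5000).
Jacobian J = [[8·x₁ + 5·x₂, 5·x₁ + 4·x₂ - 1], [-6·x₁·x₂ + 8·x₁ + 1, -3·x₁^2]].
At the point, J = [[-31.5000, -22.0000], [-50.0000, -27.0000]] (det J = -249.5000).
Solving J·Δ = −F gives Δ = (-0.4790, 3.5721).
Then the next iterate is (x₁, x₂)₁ = (-3.4790, 2.0721).
Re-evaluating at (-3.4790, 2.0721): F = (17.884681, -31.303856), so ‖F‖₂ = 36.0526.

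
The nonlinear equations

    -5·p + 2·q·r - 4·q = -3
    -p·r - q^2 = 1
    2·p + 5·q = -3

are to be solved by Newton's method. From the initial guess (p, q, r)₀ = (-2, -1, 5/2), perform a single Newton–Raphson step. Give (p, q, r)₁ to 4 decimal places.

(0.1379, -0.6552, 3.3276)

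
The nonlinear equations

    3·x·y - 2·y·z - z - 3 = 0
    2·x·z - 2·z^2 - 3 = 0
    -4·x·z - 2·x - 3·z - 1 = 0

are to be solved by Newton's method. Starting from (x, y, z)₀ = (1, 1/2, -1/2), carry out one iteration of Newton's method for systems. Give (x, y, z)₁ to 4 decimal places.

(-3.2143, 2.2411, -0.4286)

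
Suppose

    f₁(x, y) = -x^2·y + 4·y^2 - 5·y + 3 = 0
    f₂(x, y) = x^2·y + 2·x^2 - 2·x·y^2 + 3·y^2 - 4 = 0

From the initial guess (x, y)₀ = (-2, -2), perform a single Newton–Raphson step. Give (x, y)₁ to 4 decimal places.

(-38.0000, 11.0000)

At (-2, -2): F = (37.0000, 24.0000).
Jacobian J = [[-2·x·y, -x^2 + 8·y - 5], [2·x·y + 4·x - 2·y^2, x^2 - 4·x·y + 6·y]].
At the point, J = [[-8.0000, -25.0000], [-8.0000, -24.0000]] (det J = -8.0000).
Solving J·Δ = −F gives Δ = (-36.0000, 13.0000).
Then the next iterate is (x, y)₁ = (-38.0000, 11.0000).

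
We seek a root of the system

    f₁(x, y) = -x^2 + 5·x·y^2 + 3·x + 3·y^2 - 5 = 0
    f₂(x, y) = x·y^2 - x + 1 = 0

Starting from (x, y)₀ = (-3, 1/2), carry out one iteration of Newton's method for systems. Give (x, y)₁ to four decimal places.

At (-3, 1/2): F = (-26.0000, 3.2500).
Jacobian J = [[-2·x + 5·y^2 + 3, 10·x·y + 6·y], [y^2 - 1, 2·x·y]].
At the point, J = [[10.2500, -12.0000], [-0.7500, -3.0000]] (det J = -39.7500).
Solving J·Δ = −F gives Δ = (2.9434, 0.3475).
Then the next iterate is (x, y)₁ = (-0.0566, 0.8475).

(-0.0566, 0.8475)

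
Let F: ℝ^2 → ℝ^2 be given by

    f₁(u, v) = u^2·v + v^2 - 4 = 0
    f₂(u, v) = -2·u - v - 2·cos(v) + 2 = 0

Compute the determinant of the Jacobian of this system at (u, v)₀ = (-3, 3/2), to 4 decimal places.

15.0451

J = [[2·u·v, u^2 + 2·v], [-2, 2·sin(v) - 1]].
At the point, J = [[-9.0000, 12.0000], [-2.0000, 0.994990]].
det J = 15.0451.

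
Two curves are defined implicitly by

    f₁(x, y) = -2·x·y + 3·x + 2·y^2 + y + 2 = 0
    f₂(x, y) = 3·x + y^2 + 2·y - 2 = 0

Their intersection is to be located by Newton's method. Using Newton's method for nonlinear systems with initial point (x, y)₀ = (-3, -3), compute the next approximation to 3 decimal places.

At (-3, -3): F = (-10.000, -8.000).
Jacobian J = [[-2·y + 3, -2·x + 4·y + 1], [3, 2·y + 2]].
At the point, J = [[9.000, -5.000], [3.000, -4.000]] (det J = -21.000).
Solving J·Δ = −F gives Δ = (0.000, -2.000).
Then the next iterate is (x, y)₁ = (-3.000, -5.000).

(-3.000, -5.000)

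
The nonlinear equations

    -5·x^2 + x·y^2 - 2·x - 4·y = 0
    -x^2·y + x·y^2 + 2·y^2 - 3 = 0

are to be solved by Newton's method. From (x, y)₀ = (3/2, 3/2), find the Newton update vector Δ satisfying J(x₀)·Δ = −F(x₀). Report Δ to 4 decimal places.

At (3/2, 3/2): F = (-16.8750, 1.5000).
Jacobian J = [[-10·x + y^2 - 2, 2·x·y - 4], [-2·x·y + y^2, -x^2 + 2·x·y + 4·y]].
At the point, J = [[-14.7500, 0.5000], [-2.2500, 8.2500]] (det J = -120.5625).
Solving J·Δ = −F gives Δ = (-1.1610, -0.4984).

(-1.1610, -0.4984)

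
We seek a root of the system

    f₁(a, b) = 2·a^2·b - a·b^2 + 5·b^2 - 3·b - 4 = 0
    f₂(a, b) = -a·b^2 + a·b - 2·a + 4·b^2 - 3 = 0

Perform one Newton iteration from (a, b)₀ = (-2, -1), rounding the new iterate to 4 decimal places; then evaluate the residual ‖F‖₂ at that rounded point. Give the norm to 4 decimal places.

2.5592

At (-2, -1): F = (-2.0000, 9.0000).
Jacobian J = [[4·a·b - b^2, 2·a^2 - 2·a·b + 10·b - 3], [-b^2 + b - 2, -2·a·b + a + 8·b]].
At the point, J = [[7.0000, -9.0000], [-4.0000, -14.0000]] (det J = -134.0000).
Solving J·Δ = −F gives Δ = (0.8134, 0.4104).
Then the next iterate is (a, b)₁ = (-1.1866, -0.5896).
Re-evaluating at (-1.1866, -0.5896): F = (-1.740900, 1.875828), so ‖F‖₂ = 2.5592.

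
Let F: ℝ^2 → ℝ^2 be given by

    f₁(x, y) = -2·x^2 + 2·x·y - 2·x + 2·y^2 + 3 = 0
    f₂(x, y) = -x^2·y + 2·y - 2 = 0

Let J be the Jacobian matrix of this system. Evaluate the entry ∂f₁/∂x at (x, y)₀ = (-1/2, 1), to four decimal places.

2.0000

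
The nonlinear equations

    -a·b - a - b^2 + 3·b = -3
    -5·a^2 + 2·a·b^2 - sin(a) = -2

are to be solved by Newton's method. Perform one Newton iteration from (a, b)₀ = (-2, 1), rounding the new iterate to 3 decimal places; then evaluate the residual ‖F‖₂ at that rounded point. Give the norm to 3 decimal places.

41.398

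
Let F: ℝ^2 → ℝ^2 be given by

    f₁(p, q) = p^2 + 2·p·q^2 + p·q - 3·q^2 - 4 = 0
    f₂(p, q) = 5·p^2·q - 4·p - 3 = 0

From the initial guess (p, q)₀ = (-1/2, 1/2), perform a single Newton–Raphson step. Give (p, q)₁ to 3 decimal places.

(-0.771, -0.611)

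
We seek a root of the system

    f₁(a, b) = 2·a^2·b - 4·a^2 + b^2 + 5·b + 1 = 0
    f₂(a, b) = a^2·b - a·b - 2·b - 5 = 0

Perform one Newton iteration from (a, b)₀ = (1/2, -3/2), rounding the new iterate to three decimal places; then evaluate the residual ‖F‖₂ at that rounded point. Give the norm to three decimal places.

8.811

At (1/2, -3/2): F = (-6.000, -1.625).
Jacobian J = [[4·a·b - 8·a, 2·a^2 + 2·b + 5], [2·a·b - b, a^2 - a - 2]].
At the point, J = [[-7.000, 2.500], [0.000, -2.250]] (det J = 15.750).
Solving J·Δ = −F gives Δ = (-1.115, -0.722).
Then the next iterate is (a, b)₁ = (-0.615, -2.222).
Re-evaluating at (-0.615, -2.222): F = (-8.36645, -2.76295), so ‖F‖₂ = 8.811.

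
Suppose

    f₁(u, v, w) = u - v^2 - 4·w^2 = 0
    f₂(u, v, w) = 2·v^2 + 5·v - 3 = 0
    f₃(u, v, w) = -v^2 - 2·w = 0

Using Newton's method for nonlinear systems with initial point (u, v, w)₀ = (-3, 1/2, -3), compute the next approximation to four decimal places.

(-32.7500, 0.5000, -0.1250)

At (-3, 1/2, -3): F = (-39.2500, 0.0000, 5.7500).
Jacobian J = [[1, -2·v, -8·w], [0, 4·v + 5, 0], [0, -2·v, -2]].
At the point, J = [[1.0000, -1.0000, 24.0000], [0.0000, 7.0000, 0.0000], [0.0000, -1.0000, -2.0000]] (det J = -14.0000).
Solving J·Δ = −F gives Δ = (-29.7500, 0.0000, 2.8750).
Then the next iterate is (u, v, w)₁ = (-32.7500, 0.5000, -0.1250).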